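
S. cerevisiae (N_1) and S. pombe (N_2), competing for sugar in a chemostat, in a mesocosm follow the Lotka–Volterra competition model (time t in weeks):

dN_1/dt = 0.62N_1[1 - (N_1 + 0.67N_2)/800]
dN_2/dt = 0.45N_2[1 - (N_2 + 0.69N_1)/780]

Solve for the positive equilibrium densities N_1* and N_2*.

Setting both brackets to zero gives the nullclines N_1 + 0.67N_2 = 800 and 0.69N_1 + N_2 = 780.
Substituting N_2 = 780 - 0.69N_1 into the first: N_1(1 - 0.67·0.69) = 800 - 0.67·780.
So N_1* = 277/0.538 = 516, and then N_2* = 780 - 0.69·516 = 424.

N_1* ≈ 516, N_2* ≈ 424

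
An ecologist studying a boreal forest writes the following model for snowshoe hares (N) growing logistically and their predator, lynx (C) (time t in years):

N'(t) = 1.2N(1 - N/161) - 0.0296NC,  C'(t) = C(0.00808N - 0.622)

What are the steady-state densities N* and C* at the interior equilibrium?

From dC/dt = 0 with C > 0: 0.00808N* = 0.622, so N* = 77.
Substitute into dN/dt = 0: 1.2(1 - 77/161) = 0.0296C*.
The bracket is 0.522, giving C* = 0.626/0.0296 = 21.2.

N* ≈ 77, C* ≈ 21.2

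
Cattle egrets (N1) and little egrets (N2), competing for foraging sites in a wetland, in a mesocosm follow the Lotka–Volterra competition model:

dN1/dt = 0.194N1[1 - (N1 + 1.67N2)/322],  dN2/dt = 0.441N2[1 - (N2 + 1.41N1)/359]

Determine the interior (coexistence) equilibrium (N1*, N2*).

N1* ≈ 205, N2* ≈ 70.1

Setting both brackets to zero gives the nullclines N1 + 1.67N2 = 322 and 1.41N1 + N2 = 359.
Substituting N2 = 359 - 1.41N1 into the first: N1(1 - 1.67·1.41) = 322 - 1.67·359.
So N1* = -278/-1.35 = 205, and then N2* = 359 - 1.41·205 = 70.1.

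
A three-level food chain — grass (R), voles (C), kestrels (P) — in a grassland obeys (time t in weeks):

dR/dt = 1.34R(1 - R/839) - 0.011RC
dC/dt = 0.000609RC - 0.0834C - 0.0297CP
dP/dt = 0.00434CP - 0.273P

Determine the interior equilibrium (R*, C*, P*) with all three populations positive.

R* ≈ 406, C* ≈ 62.9, P* ≈ 5.51

From dP/dt = 0: 0.00434C* = 0.273, so C* = 62.9.
From dR/dt = 0: 1.34(1 - R*/839) = 0.011·62.9, giving R* = 839·(1 - 0.516) = 406.
From dC/dt = 0: 0.000609·406 - 0.0834 = 0.0297P*, so P* = 0.164/0.0297 = 5.51.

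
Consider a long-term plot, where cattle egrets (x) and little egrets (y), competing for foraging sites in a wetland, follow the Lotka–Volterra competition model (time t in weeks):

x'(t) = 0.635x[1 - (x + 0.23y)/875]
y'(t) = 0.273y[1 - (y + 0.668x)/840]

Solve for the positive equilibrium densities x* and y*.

x* ≈ 806, y* ≈ 302

Setting both brackets to zero gives the nullclines x + 0.23y = 875 and 0.668x + y = 840.
Substituting y = 840 - 0.668x into the first: x(1 - 0.23·0.668) = 875 - 0.23·840.
So x* = 682/0.846 = 806, and then y* = 840 - 0.668·806 = 302.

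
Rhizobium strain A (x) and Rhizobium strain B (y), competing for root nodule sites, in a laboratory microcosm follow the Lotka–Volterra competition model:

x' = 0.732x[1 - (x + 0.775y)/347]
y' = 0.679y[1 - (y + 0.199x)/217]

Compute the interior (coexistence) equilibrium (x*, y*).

x* ≈ 211, y* ≈ 175

Setting both brackets to zero gives the nullclines x + 0.775y = 347 and 0.199x + y = 217.
Substituting y = 217 - 0.199x into the first: x(1 - 0.775·0.199) = 347 - 0.775·217.
So x* = 179/0.846 = 211, and then y* = 217 - 0.199·211 = 175.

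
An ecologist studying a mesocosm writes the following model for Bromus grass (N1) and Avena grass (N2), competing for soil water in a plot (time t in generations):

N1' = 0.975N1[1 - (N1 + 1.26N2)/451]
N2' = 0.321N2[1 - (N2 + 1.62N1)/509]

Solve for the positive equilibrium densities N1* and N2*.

Setting both brackets to zero gives the nullclines N1 + 1.26N2 = 451 and 1.62N1 + N2 = 509.
Substituting N2 = 509 - 1.62N1 into the first: N1(1 - 1.26·1.62) = 451 - 1.26·509.
So N1* = -190/-1.04 = 183, and then N2* = 509 - 1.62·183 = 213.

N1* ≈ 183, N2* ≈ 213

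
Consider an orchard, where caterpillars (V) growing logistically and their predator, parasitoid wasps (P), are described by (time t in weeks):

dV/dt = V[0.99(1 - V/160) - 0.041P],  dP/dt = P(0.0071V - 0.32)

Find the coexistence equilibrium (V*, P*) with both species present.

From dP/dt = 0 with P > 0: 0.0071V* = 0.32, so V* = 45.1.
Substitute into dV/dt = 0: 0.99(1 - 45.1/160) = 0.041P*.
The bracket is 0.718, giving P* = 0.711/0.041 = 17.3.

V* ≈ 45.1, P* ≈ 17.3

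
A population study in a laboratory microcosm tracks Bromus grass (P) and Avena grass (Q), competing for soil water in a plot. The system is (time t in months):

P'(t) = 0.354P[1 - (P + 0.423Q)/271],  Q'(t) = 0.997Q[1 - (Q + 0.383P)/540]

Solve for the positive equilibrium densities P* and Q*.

P* ≈ 50.8, Q* ≈ 521

Setting both brackets to zero gives the nullclines P + 0.423Q = 271 and 0.383P + Q = 540.
Substituting Q = 540 - 0.383P into the first: P(1 - 0.423·0.383) = 271 - 0.423·540.
So P* = 42.6/0.838 = 50.8, and then Q* = 540 - 0.383·50.8 = 521.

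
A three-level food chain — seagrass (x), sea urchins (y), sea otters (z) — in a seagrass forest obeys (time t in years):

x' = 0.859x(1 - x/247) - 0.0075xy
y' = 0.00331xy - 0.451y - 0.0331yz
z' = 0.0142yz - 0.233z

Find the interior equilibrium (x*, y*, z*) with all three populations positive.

x* ≈ 212, y* ≈ 16.4, z* ≈ 7.54

From dz/dt = 0: 0.0142y* = 0.233, so y* = 16.4.
From dx/dt = 0: 0.859(1 - x*/247) = 0.0075·16.4, giving x* = 247·(1 - 0.143) = 212.
From dy/dt = 0: 0.00331·212 - 0.451 = 0.0331z*, so z* = 0.249/0.0331 = 7.54.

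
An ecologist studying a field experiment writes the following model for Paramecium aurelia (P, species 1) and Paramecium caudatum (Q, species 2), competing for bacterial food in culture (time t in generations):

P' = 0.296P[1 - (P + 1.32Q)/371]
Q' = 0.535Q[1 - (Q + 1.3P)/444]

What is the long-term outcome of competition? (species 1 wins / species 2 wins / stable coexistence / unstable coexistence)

unstable coexistence (outcome depends on initial conditions)

Compare the nullcline intercepts: K1/α12 = 371/1.32 = 281 < K2 = 444; K2/α21 = 444/1.3 = 342 < K1 = 371.
Since both are reversed, neither can invade when rare; the interior point is a saddle.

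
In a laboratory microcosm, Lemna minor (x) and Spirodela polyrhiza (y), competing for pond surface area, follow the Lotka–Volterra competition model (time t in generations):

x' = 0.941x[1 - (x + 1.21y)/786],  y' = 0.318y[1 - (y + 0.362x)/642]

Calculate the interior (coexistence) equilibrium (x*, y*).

Setting both brackets to zero gives the nullclines x + 1.21y = 786 and 0.362x + y = 642.
Substituting y = 642 - 0.362x into the first: x(1 - 1.21·0.362) = 786 - 1.21·642.
So x* = 9.18/0.562 = 16.3, and then y* = 642 - 0.362·16.3 = 636.

x* ≈ 16.3, y* ≈ 636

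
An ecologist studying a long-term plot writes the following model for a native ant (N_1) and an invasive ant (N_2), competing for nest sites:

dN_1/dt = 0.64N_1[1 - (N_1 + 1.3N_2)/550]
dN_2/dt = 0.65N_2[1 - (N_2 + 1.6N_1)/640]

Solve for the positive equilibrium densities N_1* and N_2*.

N_1* ≈ 261, N_2* ≈ 222

Setting both brackets to zero gives the nullclines N_1 + 1.3N_2 = 550 and 1.6N_1 + N_2 = 640.
Substituting N_2 = 640 - 1.6N_1 into the first: N_1(1 - 1.3·1.6) = 550 - 1.3·640.
So N_1* = -282/-1.08 = 261, and then N_2* = 640 - 1.6·261 = 222.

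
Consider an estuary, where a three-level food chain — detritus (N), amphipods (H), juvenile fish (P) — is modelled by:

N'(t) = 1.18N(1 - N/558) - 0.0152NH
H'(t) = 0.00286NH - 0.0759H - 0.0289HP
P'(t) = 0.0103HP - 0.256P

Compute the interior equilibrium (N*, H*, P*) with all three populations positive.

N* ≈ 379, H* ≈ 24.9, P* ≈ 34.9

From dP/dt = 0: 0.0103H* = 0.256, so H* = 24.9.
From dN/dt = 0: 1.18(1 - N*/558) = 0.0152·24.9, giving N* = 558·(1 - 0.32) = 379.
From dH/dt = 0: 0.00286·379 - 0.0759 = 0.0289P*, so P* = 1.01/0.0289 = 34.9.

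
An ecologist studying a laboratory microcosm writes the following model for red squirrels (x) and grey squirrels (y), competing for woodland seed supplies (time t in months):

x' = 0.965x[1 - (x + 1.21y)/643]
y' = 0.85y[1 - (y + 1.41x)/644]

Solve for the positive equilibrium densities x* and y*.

Setting both brackets to zero gives the nullclines x + 1.21y = 643 and 1.41x + y = 644.
Substituting y = 644 - 1.41x into the first: x(1 - 1.21·1.41) = 643 - 1.21·644.
So x* = -136/-0.706 = 193, and then y* = 644 - 1.41·193 = 372.

x* ≈ 193, y* ≈ 372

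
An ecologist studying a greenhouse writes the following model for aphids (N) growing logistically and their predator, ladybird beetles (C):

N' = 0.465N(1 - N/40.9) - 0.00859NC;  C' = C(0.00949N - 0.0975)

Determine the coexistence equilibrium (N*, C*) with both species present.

From dC/dt = 0 with C > 0: 0.00949N* = 0.0975, so N* = 10.3.
Substitute into dN/dt = 0: 0.465(1 - 10.3/40.9) = 0.00859C*.
The bracket is 0.749, giving C* = 0.348/0.00859 = 40.5.

N* ≈ 10.3, C* ≈ 40.5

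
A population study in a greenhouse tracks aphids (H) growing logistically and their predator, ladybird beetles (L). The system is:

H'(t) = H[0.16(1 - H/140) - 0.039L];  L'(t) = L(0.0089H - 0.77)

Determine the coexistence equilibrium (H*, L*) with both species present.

From dL/dt = 0 with L > 0: 0.0089H* = 0.77, so H* = 86.5.
Substitute into dH/dt = 0: 0.16(1 - 86.5/140) = 0.039L*.
The bracket is 0.382, giving L* = 0.0611/0.039 = 1.57.

H* ≈ 86.5, L* ≈ 1.57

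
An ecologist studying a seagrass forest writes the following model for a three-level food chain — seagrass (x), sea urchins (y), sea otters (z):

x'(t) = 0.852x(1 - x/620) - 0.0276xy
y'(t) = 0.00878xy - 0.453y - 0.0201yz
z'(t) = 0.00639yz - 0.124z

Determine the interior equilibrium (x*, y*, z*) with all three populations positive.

From dz/dt = 0: 0.00639y* = 0.124, so y* = 19.4.
From dx/dt = 0: 0.852(1 - x*/620) = 0.0276·19.4, giving x* = 620·(1 - 0.629) = 230.
From dy/dt = 0: 0.00878·230 - 0.453 = 0.0201z*, so z* = 1.57/0.0201 = 78.

x* ≈ 230, y* ≈ 19.4, z* ≈ 78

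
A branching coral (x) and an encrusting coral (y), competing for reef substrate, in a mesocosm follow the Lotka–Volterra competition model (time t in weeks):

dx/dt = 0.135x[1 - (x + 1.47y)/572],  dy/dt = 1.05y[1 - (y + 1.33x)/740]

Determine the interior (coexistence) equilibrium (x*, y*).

x* ≈ 540, y* ≈ 21.7

Setting both brackets to zero gives the nullclines x + 1.47y = 572 and 1.33x + y = 740.
Substituting y = 740 - 1.33x into the first: x(1 - 1.47·1.33) = 572 - 1.47·740.
So x* = -516/-0.955 = 540, and then y* = 740 - 1.33·540 = 21.7.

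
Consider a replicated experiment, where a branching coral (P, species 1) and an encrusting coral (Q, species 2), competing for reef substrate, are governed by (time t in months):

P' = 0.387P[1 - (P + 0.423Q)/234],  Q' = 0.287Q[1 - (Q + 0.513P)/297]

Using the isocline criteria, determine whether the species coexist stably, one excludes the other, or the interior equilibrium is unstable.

stable coexistence

Compare the nullcline intercepts: K1/α12 = 234/0.423 = 553 > K2 = 297; K2/α21 = 297/0.513 = 579 > K1 = 234.
Since both inequalities hold, each species can invade when rare, so the interior equilibrium is stable.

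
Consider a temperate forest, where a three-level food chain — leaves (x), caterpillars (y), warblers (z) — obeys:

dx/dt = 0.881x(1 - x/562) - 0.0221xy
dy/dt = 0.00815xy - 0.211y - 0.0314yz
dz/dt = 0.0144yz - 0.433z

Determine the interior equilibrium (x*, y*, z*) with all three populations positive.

From dz/dt = 0: 0.0144y* = 0.433, so y* = 30.1.
From dx/dt = 0: 0.881(1 - x*/562) = 0.0221·30.1, giving x* = 562·(1 - 0.754) = 138.
From dy/dt = 0: 0.00815·138 - 0.211 = 0.0314z*, so z* = 0.914/0.0314 = 29.1.

x* ≈ 138, y* ≈ 30.1, z* ≈ 29.1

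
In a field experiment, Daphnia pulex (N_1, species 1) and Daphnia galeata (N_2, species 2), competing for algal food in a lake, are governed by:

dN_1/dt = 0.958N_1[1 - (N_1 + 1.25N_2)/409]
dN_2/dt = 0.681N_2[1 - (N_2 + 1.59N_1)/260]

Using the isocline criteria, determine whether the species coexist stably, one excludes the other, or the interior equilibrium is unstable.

Compare the nullcline intercepts: K1/α12 = 409/1.25 = 327 > K2 = 260; K2/α21 = 260/1.59 = 164 < K1 = 409.
Since the inequalities point opposite ways, species 1 can invade but species 2 cannot.

species 1 excludes species 2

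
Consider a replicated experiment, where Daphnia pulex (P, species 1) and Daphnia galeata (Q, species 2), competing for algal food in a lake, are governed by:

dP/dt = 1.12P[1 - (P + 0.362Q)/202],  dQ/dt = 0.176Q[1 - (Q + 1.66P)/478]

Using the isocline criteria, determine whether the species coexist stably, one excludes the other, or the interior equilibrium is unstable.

stable coexistence

Compare the nullcline intercepts: K1/α12 = 202/0.362 = 558 > K2 = 478; K2/α21 = 478/1.66 = 288 > K1 = 202.
Since both inequalities hold, each species can invade when rare, so the interior equilibrium is stable.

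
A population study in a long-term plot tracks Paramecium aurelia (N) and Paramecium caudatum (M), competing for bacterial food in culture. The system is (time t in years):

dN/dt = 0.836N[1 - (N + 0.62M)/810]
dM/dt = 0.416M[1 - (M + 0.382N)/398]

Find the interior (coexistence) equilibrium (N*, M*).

N* ≈ 738, M* ≈ 116

Setting both brackets to zero gives the nullclines N + 0.62M = 810 and 0.382N + M = 398.
Substituting M = 398 - 0.382N into the first: N(1 - 0.62·0.382) = 810 - 0.62·398.
So N* = 563/0.763 = 738, and then M* = 398 - 0.382·738 = 116.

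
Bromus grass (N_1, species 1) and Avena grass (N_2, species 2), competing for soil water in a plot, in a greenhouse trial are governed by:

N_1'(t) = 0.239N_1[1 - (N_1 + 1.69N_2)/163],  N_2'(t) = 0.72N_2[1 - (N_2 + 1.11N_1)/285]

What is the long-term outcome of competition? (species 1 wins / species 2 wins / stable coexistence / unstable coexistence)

species 2 excludes species 1

Compare the nullcline intercepts: K1/α12 = 163/1.69 = 96.4 < K2 = 285; K2/α21 = 285/1.11 = 257 > K1 = 163.
Since the inequalities point opposite ways, species 2 can invade but species 1 cannot.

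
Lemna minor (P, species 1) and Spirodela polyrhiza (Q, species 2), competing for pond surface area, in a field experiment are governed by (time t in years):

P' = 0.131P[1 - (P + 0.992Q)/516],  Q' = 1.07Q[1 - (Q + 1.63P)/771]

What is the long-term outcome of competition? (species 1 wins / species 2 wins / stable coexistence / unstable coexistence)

unstable coexistence (outcome depends on initial conditions)

Compare the nullcline intercepts: K1/α12 = 516/0.992 = 520 < K2 = 771; K2/α21 = 771/1.63 = 473 < K1 = 516.
Since both are reversed, neither can invade when rare; the interior point is a saddle.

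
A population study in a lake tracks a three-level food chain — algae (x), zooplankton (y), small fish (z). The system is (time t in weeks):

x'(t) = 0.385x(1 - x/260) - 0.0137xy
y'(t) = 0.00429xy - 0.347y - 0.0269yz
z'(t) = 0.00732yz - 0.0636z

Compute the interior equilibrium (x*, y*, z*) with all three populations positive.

From dz/dt = 0: 0.00732y* = 0.0636, so y* = 8.69.
From dx/dt = 0: 0.385(1 - x*/260) = 0.0137·8.69, giving x* = 260·(1 - 0.309) = 180.
From dy/dt = 0: 0.00429·180 - 0.347 = 0.0269z*, so z* = 0.424/0.0269 = 15.7.

x* ≈ 180, y* ≈ 8.69, z* ≈ 15.7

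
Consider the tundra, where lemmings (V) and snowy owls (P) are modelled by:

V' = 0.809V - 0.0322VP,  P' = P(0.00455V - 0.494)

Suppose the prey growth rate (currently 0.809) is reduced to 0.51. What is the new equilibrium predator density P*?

At the interior fixed point, setting dV/dt = 0 with V > 0 fixes P* = (prey growth rate)/(VP coefficient) — independent of the other coefficients.
With the change, P* = 0.51/0.0322 = 15.8; it falls from 25.1.

P* ≈ 15.8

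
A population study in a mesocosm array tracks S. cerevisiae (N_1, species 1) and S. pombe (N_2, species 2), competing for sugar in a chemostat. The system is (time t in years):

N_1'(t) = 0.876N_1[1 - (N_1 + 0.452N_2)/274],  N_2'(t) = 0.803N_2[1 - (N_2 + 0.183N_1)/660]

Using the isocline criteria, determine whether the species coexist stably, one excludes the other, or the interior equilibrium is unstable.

species 2 excludes species 1

Compare the nullcline intercepts: K1/α12 = 274/0.452 = 606 < K2 = 660; K2/α21 = 660/0.183 = 3610 > K1 = 274.
Since the inequalities point opposite ways, species 2 can invade but species 1 cannot.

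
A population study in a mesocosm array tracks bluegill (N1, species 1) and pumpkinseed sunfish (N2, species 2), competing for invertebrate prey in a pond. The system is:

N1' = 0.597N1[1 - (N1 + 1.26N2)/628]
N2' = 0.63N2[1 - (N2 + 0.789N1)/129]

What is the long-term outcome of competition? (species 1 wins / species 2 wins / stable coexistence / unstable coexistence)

species 1 excludes species 2

Compare the nullcline intercepts: K1/α12 = 628/1.26 = 498 > K2 = 129; K2/α21 = 129/0.789 = 163 < K1 = 628.
Since the inequalities point opposite ways, species 1 can invade but species 2 cannot.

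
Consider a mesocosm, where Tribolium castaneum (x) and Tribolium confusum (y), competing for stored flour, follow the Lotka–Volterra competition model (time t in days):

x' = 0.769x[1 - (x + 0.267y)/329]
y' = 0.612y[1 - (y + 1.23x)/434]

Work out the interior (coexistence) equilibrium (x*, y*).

x* ≈ 317, y* ≈ 43.7

Setting both brackets to zero gives the nullclines x + 0.267y = 329 and 1.23x + y = 434.
Substituting y = 434 - 1.23x into the first: x(1 - 0.267·1.23) = 329 - 0.267·434.
So x* = 213/0.672 = 317, and then y* = 434 - 1.23·317 = 43.7.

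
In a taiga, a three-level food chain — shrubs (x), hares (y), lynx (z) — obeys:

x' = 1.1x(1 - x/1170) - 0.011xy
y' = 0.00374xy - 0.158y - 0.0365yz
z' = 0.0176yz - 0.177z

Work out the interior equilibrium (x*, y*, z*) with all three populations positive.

x* ≈ 1050, y* ≈ 10.1, z* ≈ 103

From dz/dt = 0: 0.0176y* = 0.177, so y* = 10.1.
From dx/dt = 0: 1.1(1 - x*/1170) = 0.011·10.1, giving x* = 1170·(1 - 0.101) = 1050.
From dy/dt = 0: 0.00374·1050 - 0.158 = 0.0365z*, so z* = 3.78/0.0365 = 103.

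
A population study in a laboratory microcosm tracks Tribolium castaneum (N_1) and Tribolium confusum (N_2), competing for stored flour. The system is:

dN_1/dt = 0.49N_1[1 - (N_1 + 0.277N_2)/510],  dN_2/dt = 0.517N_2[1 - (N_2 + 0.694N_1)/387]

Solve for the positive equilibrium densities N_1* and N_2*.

Setting both brackets to zero gives the nullclines N_1 + 0.277N_2 = 510 and 0.694N_1 + N_2 = 387.
Substituting N_2 = 387 - 0.694N_1 into the first: N_1(1 - 0.277·0.694) = 510 - 0.277·387.
So N_1* = 403/0.808 = 499, and then N_2* = 387 - 0.694·499 = 40.9.

N_1* ≈ 499, N_2* ≈ 40.9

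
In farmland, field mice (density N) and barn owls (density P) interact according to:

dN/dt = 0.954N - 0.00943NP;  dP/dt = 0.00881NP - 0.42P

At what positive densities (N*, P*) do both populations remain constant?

Set dP/dt = 0 with P > 0: 0.00881N - 0.42 = 0, so N* = 0.42/0.00881 = 47.7.
Set dN/dt = 0 with N > 0: 0.954 - 0.00943P = 0, so P* = 0.954/0.00943 = 101.

N* ≈ 47.7, P* ≈ 101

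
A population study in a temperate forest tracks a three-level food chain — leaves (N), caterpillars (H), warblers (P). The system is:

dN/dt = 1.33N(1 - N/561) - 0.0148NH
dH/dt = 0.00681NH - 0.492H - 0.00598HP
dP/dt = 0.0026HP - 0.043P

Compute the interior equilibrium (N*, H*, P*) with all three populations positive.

From dP/dt = 0: 0.0026H* = 0.043, so H* = 16.5.
From dN/dt = 0: 1.33(1 - N*/561) = 0.0148·16.5, giving N* = 561·(1 - 0.184) = 458.
From dH/dt = 0: 0.00681·458 - 0.492 = 0.00598P*, so P* = 2.63/0.00598 = 439.

N* ≈ 458, H* ≈ 16.5, P* ≈ 439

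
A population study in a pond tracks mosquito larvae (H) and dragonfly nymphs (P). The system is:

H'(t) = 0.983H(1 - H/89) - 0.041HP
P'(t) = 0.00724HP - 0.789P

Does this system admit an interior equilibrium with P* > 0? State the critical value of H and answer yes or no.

The predator equation gives dP/dt > 0 only when H > 0.789/0.00724 = 109.
Without the predator, H → K = 89. Since 89 < 109, the predator cannot invade.

Threshold H = 109; K < 109, so no, the predator goes extinct.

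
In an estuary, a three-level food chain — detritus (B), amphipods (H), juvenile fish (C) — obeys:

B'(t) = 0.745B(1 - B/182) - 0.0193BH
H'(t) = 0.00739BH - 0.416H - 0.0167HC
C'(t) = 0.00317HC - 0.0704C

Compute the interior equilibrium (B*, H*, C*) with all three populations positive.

From dC/dt = 0: 0.00317H* = 0.0704, so H* = 22.2.
From dB/dt = 0: 0.745(1 - B*/182) = 0.0193·22.2, giving B* = 182·(1 - 0.575) = 77.3.
From dH/dt = 0: 0.00739·77.3 - 0.416 = 0.0167C*, so C* = 0.155/0.0167 = 9.29.

B* ≈ 77.3, H* ≈ 22.2, C* ≈ 9.29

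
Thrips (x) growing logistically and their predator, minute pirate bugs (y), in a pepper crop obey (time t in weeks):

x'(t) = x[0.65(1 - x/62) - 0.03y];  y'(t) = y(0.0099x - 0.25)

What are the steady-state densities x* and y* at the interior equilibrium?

x* ≈ 25.3, y* ≈ 12.8

From dy/dt = 0 with y > 0: 0.0099x* = 0.25, so x* = 25.3.
Substitute into dx/dt = 0: 0.65(1 - 25.3/62) = 0.03y*.
The bracket is 0.593, giving y* = 0.385/0.03 = 12.8.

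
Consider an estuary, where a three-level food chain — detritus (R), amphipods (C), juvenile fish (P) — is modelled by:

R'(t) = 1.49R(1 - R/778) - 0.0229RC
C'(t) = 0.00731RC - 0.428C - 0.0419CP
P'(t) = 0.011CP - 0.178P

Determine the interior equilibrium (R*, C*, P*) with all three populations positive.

R* ≈ 585, C* ≈ 16.2, P* ≈ 91.8

From dP/dt = 0: 0.011C* = 0.178, so C* = 16.2.
From dR/dt = 0: 1.49(1 - R*/778) = 0.0229·16.2, giving R* = 778·(1 - 0.249) = 585.
From dC/dt = 0: 0.00731·585 - 0.428 = 0.0419P*, so P* = 3.84/0.0419 = 91.8.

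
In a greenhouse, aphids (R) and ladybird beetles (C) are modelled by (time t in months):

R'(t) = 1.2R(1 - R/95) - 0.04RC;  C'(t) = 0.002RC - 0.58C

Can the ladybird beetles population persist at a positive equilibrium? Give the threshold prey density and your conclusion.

The predator equation gives dC/dt > 0 only when R > 0.58/0.002 = 290.
Without the predator, R → K = 95. Since 95 < 290, the predator cannot invade.

Threshold R = 290; K < 290, so no, the predator goes extinct.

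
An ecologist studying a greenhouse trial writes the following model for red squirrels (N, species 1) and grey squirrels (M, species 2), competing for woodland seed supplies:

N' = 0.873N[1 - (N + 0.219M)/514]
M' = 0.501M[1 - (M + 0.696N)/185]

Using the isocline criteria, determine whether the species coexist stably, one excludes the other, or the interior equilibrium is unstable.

species 1 excludes species 2

Compare the nullcline intercepts: K1/α12 = 514/0.219 = 2350 > K2 = 185; K2/α21 = 185/0.696 = 266 < K1 = 514.
Since the inequalities point opposite ways, species 1 can invade but species 2 cannot.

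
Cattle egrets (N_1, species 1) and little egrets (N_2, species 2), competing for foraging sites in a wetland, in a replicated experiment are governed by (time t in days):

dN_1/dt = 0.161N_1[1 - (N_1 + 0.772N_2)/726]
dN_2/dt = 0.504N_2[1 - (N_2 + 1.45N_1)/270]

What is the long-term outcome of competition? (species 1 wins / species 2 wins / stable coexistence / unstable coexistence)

species 1 excludes species 2

Compare the nullcline intercepts: K1/α12 = 726/0.772 = 940 > K2 = 270; K2/α21 = 270/1.45 = 186 < K1 = 726.
Since the inequalities point opposite ways, species 1 can invade but species 2 cannot.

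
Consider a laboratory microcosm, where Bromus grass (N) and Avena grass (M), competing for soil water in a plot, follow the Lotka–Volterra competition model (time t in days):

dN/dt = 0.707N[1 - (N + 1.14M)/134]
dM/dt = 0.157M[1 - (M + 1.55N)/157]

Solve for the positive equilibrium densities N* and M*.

N* ≈ 58.6, M* ≈ 66.1

Setting both brackets to zero gives the nullclines N + 1.14M = 134 and 1.55N + M = 157.
Substituting M = 157 - 1.55N into the first: N(1 - 1.14·1.55) = 134 - 1.14·157.
So N* = -45/-0.767 = 58.6, and then M* = 157 - 1.55·58.6 = 66.1.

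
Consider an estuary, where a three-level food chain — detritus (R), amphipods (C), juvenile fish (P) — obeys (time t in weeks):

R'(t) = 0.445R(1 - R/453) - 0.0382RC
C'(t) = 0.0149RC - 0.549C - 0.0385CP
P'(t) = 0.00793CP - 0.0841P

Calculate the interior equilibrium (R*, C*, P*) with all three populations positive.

From dP/dt = 0: 0.00793C* = 0.0841, so C* = 10.6.
From dR/dt = 0: 0.445(1 - R*/453) = 0.0382·10.6, giving R* = 453·(1 - 0.91) = 40.6.
From dC/dt = 0: 0.0149·40.6 - 0.549 = 0.0385P*, so P* = 0.0559/0.0385 = 1.45.

R* ≈ 40.6, C* ≈ 10.6, P* ≈ 1.45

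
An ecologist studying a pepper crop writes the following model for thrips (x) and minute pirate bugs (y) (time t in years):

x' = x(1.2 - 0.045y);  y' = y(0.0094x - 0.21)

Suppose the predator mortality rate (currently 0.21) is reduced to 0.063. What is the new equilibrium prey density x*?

x* ≈ 6.7

At the interior fixed point, setting dy/dt = 0 with y > 0 fixes x* = (predator death rate)/(xy coefficient) — independent of the other coefficients.
With the change, x* = 0.063/0.0094 = 6.7; it falls from 22.3.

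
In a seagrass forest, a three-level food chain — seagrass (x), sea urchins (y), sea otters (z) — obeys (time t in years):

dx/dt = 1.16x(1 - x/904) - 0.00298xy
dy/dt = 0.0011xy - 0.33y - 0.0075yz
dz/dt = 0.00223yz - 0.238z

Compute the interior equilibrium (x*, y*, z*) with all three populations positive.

From dz/dt = 0: 0.00223y* = 0.238, so y* = 107.
From dx/dt = 0: 1.16(1 - x*/904) = 0.00298·107, giving x* = 904·(1 - 0.274) = 656.
From dy/dt = 0: 0.0011·656 - 0.33 = 0.0075z*, so z* = 0.392/0.0075 = 52.2.

x* ≈ 656, y* ≈ 107, z* ≈ 52.2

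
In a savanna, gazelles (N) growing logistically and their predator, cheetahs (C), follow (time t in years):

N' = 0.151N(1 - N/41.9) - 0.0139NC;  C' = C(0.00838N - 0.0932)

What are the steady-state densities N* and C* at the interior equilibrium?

N* ≈ 11.1, C* ≈ 7.98

From dC/dt = 0 with C > 0: 0.00838N* = 0.0932, so N* = 11.1.
Substitute into dN/dt = 0: 0.151(1 - 11.1/41.9) = 0.0139C*.
The bracket is 0.735, giving C* = 0.111/0.0139 = 7.98.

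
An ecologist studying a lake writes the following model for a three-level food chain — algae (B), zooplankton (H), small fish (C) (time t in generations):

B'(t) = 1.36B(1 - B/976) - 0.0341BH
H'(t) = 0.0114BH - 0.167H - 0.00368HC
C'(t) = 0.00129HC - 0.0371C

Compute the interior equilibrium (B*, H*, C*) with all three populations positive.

From dC/dt = 0: 0.00129H* = 0.0371, so H* = 28.8.
From dB/dt = 0: 1.36(1 - B*/976) = 0.0341·28.8, giving B* = 976·(1 - 0.721) = 272.
From dH/dt = 0: 0.0114·272 - 0.167 = 0.00368C*, so C* = 2.94/0.00368 = 798.

B* ≈ 272, H* ≈ 28.8, C* ≈ 798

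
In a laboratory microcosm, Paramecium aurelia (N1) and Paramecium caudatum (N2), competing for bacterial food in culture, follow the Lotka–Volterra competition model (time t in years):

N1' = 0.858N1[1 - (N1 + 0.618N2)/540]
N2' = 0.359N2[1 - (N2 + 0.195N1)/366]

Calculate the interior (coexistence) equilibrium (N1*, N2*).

Setting both brackets to zero gives the nullclines N1 + 0.618N2 = 540 and 0.195N1 + N2 = 366.
Substituting N2 = 366 - 0.195N1 into the first: N1(1 - 0.618·0.195) = 540 - 0.618·366.
So N1* = 314/0.879 = 357, and then N2* = 366 - 0.195·357 = 296.

N1* ≈ 357, N2* ≈ 296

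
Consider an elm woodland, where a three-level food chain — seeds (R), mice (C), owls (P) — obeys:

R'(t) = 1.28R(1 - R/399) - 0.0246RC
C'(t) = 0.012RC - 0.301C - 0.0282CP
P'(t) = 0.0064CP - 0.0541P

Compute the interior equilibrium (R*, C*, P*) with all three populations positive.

R* ≈ 334, C* ≈ 8.45, P* ≈ 132

From dP/dt = 0: 0.0064C* = 0.0541, so C* = 8.45.
From dR/dt = 0: 1.28(1 - R*/399) = 0.0246·8.45, giving R* = 399·(1 - 0.162) = 334.
From dC/dt = 0: 0.012·334 - 0.301 = 0.0282P*, so P* = 3.71/0.0282 = 132.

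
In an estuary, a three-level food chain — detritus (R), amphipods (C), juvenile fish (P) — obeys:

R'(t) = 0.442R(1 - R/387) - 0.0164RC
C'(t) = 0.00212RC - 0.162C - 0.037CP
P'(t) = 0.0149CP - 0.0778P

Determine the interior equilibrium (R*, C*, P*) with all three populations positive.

R* ≈ 312, C* ≈ 5.22, P* ≈ 13.5

From dP/dt = 0: 0.0149C* = 0.0778, so C* = 5.22.
From dR/dt = 0: 0.442(1 - R*/387) = 0.0164·5.22, giving R* = 387·(1 - 0.194) = 312.
From dC/dt = 0: 0.00212·312 - 0.162 = 0.037P*, so P* = 0.499/0.037 = 13.5.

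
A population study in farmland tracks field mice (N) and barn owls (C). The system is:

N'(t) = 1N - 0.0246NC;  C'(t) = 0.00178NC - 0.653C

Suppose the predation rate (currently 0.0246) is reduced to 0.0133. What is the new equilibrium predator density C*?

C* ≈ 75.2

At the interior fixed point, setting dN/dt = 0 with N > 0 fixes C* = (prey growth rate)/(NC coefficient) — independent of the other coefficients.
With the change, C* = 1/0.0133 = 75.2; it rises from 40.7.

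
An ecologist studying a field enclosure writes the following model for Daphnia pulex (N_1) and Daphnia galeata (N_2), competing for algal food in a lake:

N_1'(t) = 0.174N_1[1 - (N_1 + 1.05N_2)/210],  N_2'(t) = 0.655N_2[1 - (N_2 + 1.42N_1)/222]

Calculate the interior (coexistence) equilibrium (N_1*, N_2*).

Setting both brackets to zero gives the nullclines N_1 + 1.05N_2 = 210 and 1.42N_1 + N_2 = 222.
Substituting N_2 = 222 - 1.42N_1 into the first: N_1(1 - 1.05·1.42) = 210 - 1.05·222.
So N_1* = -23.1/-0.491 = 47, and then N_2* = 222 - 1.42·47 = 155.

N_1* ≈ 47, N_2* ≈ 155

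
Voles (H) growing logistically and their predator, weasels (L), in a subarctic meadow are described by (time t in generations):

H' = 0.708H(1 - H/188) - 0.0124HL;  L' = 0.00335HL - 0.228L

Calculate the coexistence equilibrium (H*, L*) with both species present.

H* ≈ 68.1, L* ≈ 36.4

From dL/dt = 0 with L > 0: 0.00335H* = 0.228, so H* = 68.1.
Substitute into dH/dt = 0: 0.708(1 - 68.1/188) = 0.0124L*.
The bracket is 0.638, giving L* = 0.452/0.0124 = 36.4.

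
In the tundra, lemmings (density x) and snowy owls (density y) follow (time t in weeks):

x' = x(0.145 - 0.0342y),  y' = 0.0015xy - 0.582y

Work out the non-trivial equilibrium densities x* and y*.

x* ≈ 388, y* ≈ 4.24

Set dy/dt = 0 with y > 0: 0.0015x - 0.582 = 0, so x* = 0.582/0.0015 = 388.
Set dx/dt = 0 with x > 0: 0.145 - 0.0342y = 0, so y* = 0.145/0.0342 = 4.24.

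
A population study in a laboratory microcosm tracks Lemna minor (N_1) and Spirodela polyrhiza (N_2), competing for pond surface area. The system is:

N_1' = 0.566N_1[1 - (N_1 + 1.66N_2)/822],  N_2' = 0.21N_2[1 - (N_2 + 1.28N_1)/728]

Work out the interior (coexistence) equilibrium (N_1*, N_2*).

Setting both brackets to zero gives the nullclines N_1 + 1.66N_2 = 822 and 1.28N_1 + N_2 = 728.
Substituting N_2 = 728 - 1.28N_1 into the first: N_1(1 - 1.66·1.28) = 822 - 1.66·728.
So N_1* = -386/-1.12 = 344, and then N_2* = 728 - 1.28·344 = 288.

N_1* ≈ 344, N_2* ≈ 288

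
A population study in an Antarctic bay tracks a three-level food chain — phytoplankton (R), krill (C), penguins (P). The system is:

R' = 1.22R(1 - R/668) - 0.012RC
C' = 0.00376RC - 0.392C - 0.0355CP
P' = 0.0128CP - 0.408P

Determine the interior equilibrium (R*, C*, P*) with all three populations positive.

R* ≈ 459, C* ≈ 31.9, P* ≈ 37.5

From dP/dt = 0: 0.0128C* = 0.408, so C* = 31.9.
From dR/dt = 0: 1.22(1 - R*/668) = 0.012·31.9, giving R* = 668·(1 - 0.314) = 459.
From dC/dt = 0: 0.00376·459 - 0.392 = 0.0355P*, so P* = 1.33/0.0355 = 37.5.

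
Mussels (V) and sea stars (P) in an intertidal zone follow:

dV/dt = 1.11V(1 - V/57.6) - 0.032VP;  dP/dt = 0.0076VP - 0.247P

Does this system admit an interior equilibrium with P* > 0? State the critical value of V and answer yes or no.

Threshold V = 32.5; K > 32.5, so yes, the predator persists.

The predator equation gives dP/dt > 0 only when V > 0.247/0.0076 = 32.5.
Without the predator, V → K = 57.6. Since 57.6 > 32.5, the predator can invade and persist.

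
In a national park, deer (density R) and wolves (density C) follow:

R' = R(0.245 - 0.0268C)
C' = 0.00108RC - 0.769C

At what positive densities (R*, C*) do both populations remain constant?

Set dC/dt = 0 with C > 0: 0.00108R - 0.769 = 0, so R* = 0.769/0.00108 = 712.
Set dR/dt = 0 with R > 0: 0.245 - 0.0268C = 0, so C* = 0.245/0.0268 = 9.14.

R* ≈ 712, C* ≈ 9.14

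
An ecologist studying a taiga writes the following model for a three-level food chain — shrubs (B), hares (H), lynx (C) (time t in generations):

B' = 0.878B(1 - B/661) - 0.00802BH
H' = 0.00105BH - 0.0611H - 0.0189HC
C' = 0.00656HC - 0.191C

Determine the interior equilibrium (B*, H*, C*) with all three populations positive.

B* ≈ 485, H* ≈ 29.1, C* ≈ 23.7

From dC/dt = 0: 0.00656H* = 0.191, so H* = 29.1.
From dB/dt = 0: 0.878(1 - B*/661) = 0.00802·29.1, giving B* = 661·(1 - 0.266) = 485.
From dH/dt = 0: 0.00105·485 - 0.0611 = 0.0189C*, so C* = 0.448/0.0189 = 23.7.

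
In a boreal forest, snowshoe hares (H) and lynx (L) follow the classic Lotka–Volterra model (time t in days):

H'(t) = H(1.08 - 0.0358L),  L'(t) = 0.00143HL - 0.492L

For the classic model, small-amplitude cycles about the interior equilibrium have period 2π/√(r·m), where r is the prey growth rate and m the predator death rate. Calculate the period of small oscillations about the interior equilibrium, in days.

T ≈ 8.62 days

Here r = 1.08 and m = 0.492, so r·m = 0.531.
ω = √0.531 = 0.729 per day, hence T = 2π/ω ≈ 8.62 days.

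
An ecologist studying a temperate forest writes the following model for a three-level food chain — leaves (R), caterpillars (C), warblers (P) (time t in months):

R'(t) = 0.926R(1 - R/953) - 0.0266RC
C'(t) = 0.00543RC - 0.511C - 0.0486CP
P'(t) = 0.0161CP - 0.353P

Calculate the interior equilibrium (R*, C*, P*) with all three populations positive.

From dP/dt = 0: 0.0161C* = 0.353, so C* = 21.9.
From dR/dt = 0: 0.926(1 - R*/953) = 0.0266·21.9, giving R* = 953·(1 - 0.63) = 353.
From dC/dt = 0: 0.00543·353 - 0.511 = 0.0486P*, so P* = 1.4/0.0486 = 28.9.

R* ≈ 353, C* ≈ 21.9, P* ≈ 28.9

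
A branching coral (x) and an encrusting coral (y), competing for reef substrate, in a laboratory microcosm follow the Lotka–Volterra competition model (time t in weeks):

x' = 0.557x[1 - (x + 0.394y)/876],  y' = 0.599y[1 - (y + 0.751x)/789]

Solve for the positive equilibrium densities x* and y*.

Setting both brackets to zero gives the nullclines x + 0.394y = 876 and 0.751x + y = 789.
Substituting y = 789 - 0.751x into the first: x(1 - 0.394·0.751) = 876 - 0.394·789.
So x* = 565/0.704 = 803, and then y* = 789 - 0.751·803 = 186.

x* ≈ 803, y* ≈ 186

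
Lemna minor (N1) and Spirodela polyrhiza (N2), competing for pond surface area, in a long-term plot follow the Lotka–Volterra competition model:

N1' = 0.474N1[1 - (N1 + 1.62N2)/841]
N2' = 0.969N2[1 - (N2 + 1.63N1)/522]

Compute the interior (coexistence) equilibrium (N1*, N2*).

N1* ≈ 2.83, N2* ≈ 517

Setting both brackets to zero gives the nullclines N1 + 1.62N2 = 841 and 1.63N1 + N2 = 522.
Substituting N2 = 522 - 1.63N1 into the first: N1(1 - 1.62·1.63) = 841 - 1.62·522.
So N1* = -4.64/-1.64 = 2.83, and then N2* = 522 - 1.63·2.83 = 517.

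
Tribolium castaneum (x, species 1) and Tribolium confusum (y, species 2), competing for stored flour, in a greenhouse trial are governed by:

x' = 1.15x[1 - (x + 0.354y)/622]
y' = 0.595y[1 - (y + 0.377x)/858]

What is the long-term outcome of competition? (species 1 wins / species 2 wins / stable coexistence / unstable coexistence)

Compare the nullcline intercepts: K1/α12 = 622/0.354 = 1760 > K2 = 858; K2/α21 = 858/0.377 = 2280 > K1 = 622.
Since both inequalities hold, each species can invade when rare, so the interior equilibrium is stable.

stable coexistence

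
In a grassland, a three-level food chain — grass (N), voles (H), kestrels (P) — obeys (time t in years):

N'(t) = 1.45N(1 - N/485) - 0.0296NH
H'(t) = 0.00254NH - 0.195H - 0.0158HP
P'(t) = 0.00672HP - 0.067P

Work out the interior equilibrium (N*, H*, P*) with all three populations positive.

From dP/dt = 0: 0.00672H* = 0.067, so H* = 9.97.
From dN/dt = 0: 1.45(1 - N*/485) = 0.0296·9.97, giving N* = 485·(1 - 0.204) = 386.
From dH/dt = 0: 0.00254·386 - 0.195 = 0.0158P*, so P* = 0.786/0.0158 = 49.8.

N* ≈ 386, H* ≈ 9.97, P* ≈ 49.8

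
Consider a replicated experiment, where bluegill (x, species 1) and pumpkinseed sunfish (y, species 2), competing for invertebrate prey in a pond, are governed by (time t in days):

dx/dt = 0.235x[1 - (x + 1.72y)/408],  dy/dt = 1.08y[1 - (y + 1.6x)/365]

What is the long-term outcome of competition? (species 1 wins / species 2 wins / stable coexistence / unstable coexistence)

unstable coexistence (outcome depends on initial conditions)

Compare the nullcline intercepts: K1/α12 = 408/1.72 = 237 < K2 = 365; K2/α21 = 365/1.6 = 228 < K1 = 408.
Since both are reversed, neither can invade when rare; the interior point is a saddle.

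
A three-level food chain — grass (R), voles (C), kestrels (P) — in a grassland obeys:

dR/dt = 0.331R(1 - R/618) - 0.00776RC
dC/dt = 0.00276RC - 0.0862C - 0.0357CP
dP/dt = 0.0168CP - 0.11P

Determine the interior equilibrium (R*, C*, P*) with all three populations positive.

R* ≈ 523, C* ≈ 6.55, P* ≈ 38

From dP/dt = 0: 0.0168C* = 0.11, so C* = 6.55.
From dR/dt = 0: 0.331(1 - R*/618) = 0.00776·6.55, giving R* = 618·(1 - 0.154) = 523.
From dC/dt = 0: 0.00276·523 - 0.0862 = 0.0357P*, so P* = 1.36/0.0357 = 38.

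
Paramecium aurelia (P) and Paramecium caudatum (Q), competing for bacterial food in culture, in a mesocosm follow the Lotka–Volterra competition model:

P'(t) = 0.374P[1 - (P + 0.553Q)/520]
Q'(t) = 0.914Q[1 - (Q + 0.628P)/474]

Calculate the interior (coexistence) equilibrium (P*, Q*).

Setting both brackets to zero gives the nullclines P + 0.553Q = 520 and 0.628P + Q = 474.
Substituting Q = 474 - 0.628P into the first: P(1 - 0.553·0.628) = 520 - 0.553·474.
So P* = 258/0.653 = 395, and then Q* = 474 - 0.628·395 = 226.

P* ≈ 395, Q* ≈ 226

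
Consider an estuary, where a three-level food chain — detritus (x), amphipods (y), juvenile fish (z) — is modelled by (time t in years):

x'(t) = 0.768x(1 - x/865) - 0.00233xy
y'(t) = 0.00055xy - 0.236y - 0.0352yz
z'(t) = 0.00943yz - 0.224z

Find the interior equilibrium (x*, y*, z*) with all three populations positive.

x* ≈ 803, y* ≈ 23.8, z* ≈ 5.84

From dz/dt = 0: 0.00943y* = 0.224, so y* = 23.8.
From dx/dt = 0: 0.768(1 - x*/865) = 0.00233·23.8, giving x* = 865·(1 - 0.0721) = 803.
From dy/dt = 0: 0.00055·803 - 0.236 = 0.0352z*, so z* = 0.205/0.0352 = 5.84.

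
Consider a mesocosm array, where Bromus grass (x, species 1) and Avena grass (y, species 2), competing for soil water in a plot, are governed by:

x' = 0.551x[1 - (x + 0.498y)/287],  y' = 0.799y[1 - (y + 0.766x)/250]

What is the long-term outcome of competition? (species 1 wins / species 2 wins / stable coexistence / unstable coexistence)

stable coexistence

Compare the nullcline intercepts: K1/α12 = 287/0.498 = 576 > K2 = 250; K2/α21 = 250/0.766 = 326 > K1 = 287.
Since both inequalities hold, each species can invade when rare, so the interior equilibrium is stable.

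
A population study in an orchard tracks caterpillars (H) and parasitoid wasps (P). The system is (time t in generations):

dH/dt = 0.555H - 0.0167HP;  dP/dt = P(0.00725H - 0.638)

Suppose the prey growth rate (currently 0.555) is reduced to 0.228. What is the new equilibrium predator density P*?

At the interior fixed point, setting dH/dt = 0 with H > 0 fixes P* = (prey growth rate)/(HP coefficient) — independent of the other coefficients.
With the change, P* = 0.228/0.0167 = 13.7; it falls from 33.2.

P* ≈ 13.7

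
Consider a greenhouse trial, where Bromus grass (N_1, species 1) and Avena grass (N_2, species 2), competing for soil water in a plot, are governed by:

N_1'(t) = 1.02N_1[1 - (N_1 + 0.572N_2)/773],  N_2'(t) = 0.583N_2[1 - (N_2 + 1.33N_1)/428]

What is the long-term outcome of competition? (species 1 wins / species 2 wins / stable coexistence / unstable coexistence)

Compare the nullcline intercepts: K1/α12 = 773/0.572 = 1350 > K2 = 428; K2/α21 = 428/1.33 = 322 < K1 = 773.
Since the inequalities point opposite ways, species 1 can invade but species 2 cannot.

species 1 excludes species 2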